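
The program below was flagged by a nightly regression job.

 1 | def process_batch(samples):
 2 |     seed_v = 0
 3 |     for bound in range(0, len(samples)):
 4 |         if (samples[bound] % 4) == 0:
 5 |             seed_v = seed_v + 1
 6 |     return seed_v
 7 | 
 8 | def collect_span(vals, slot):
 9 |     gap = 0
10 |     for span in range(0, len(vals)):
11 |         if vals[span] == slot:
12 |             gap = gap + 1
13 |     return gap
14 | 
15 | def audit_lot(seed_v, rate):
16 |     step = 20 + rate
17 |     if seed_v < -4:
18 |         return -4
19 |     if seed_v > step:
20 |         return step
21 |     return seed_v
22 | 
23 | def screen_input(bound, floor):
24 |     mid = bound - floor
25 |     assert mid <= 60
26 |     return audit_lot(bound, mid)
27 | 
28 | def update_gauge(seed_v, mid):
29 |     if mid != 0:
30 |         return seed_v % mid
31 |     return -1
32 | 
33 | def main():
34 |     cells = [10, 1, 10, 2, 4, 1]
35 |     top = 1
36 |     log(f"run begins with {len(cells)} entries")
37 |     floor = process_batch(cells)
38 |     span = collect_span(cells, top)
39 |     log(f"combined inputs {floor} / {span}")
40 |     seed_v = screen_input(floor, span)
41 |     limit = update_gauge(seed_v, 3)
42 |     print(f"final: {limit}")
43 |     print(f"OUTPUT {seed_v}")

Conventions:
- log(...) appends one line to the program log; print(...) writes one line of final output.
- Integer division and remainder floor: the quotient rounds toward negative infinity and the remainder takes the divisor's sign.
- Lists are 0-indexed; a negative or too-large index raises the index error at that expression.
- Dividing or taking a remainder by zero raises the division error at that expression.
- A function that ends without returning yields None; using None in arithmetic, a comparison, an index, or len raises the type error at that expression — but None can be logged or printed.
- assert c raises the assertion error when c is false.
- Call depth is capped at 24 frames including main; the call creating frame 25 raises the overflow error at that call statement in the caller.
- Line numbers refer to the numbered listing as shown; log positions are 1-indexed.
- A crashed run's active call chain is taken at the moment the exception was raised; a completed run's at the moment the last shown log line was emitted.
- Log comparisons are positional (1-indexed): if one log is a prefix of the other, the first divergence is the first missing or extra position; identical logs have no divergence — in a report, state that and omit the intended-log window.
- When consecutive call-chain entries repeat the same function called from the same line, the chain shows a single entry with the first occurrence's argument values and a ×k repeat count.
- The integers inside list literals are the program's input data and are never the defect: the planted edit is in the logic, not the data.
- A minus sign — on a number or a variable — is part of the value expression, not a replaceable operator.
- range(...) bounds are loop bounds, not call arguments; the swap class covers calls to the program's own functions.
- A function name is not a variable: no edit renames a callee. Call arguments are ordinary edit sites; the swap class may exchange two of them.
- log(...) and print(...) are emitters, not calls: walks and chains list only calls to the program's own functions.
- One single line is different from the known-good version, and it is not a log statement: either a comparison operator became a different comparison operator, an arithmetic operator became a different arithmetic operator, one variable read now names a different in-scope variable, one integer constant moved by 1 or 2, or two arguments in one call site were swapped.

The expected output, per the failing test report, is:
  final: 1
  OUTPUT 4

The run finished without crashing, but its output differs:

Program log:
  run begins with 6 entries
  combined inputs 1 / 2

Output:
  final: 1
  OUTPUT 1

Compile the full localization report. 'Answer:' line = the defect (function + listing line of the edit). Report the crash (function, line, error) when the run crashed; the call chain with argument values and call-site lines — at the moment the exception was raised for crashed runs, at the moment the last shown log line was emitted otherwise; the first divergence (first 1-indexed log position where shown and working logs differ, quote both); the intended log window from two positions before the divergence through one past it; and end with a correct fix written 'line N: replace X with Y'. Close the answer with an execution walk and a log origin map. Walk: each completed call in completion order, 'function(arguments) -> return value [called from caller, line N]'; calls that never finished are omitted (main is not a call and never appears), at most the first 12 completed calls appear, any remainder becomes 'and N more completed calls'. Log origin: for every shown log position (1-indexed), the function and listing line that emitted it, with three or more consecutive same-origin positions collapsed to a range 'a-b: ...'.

Answer: the defect is in process_batch at line 4.
Key observation: Log line 2 is where behavior first shows: 'combined inputs 1 / 2' appears instead of 'combined inputs 4 / 2'.
Call chain: main.
First divergence: position 2 — the shown line 'combined inputs 1 / 2' should read 'combined inputs 4 / 2'.
Intended log window:
  1: run begins with 6 entries
  2: combined inputs 4 / 2
Execution walk:
  process_batch([10, 1, 10, 2, 4, 1]) -> 1  [called from main, line 37]
  collect_span([10, 1, 10, 2, 4, 1], 1) -> 2  [called from main, line 38]
  audit_lot(1, -1) -> 1  [called from screen_input, line 26]
  screen_input(1, 2) -> 1  [called from main, line 40]
  update_gauge(1, 3) -> 1  [called from main, line 41]
Log origins:
  1: emitted by main (line 36)
  2: emitted by main (line 39)
A correct fix: line 4: replace `4` with `2`.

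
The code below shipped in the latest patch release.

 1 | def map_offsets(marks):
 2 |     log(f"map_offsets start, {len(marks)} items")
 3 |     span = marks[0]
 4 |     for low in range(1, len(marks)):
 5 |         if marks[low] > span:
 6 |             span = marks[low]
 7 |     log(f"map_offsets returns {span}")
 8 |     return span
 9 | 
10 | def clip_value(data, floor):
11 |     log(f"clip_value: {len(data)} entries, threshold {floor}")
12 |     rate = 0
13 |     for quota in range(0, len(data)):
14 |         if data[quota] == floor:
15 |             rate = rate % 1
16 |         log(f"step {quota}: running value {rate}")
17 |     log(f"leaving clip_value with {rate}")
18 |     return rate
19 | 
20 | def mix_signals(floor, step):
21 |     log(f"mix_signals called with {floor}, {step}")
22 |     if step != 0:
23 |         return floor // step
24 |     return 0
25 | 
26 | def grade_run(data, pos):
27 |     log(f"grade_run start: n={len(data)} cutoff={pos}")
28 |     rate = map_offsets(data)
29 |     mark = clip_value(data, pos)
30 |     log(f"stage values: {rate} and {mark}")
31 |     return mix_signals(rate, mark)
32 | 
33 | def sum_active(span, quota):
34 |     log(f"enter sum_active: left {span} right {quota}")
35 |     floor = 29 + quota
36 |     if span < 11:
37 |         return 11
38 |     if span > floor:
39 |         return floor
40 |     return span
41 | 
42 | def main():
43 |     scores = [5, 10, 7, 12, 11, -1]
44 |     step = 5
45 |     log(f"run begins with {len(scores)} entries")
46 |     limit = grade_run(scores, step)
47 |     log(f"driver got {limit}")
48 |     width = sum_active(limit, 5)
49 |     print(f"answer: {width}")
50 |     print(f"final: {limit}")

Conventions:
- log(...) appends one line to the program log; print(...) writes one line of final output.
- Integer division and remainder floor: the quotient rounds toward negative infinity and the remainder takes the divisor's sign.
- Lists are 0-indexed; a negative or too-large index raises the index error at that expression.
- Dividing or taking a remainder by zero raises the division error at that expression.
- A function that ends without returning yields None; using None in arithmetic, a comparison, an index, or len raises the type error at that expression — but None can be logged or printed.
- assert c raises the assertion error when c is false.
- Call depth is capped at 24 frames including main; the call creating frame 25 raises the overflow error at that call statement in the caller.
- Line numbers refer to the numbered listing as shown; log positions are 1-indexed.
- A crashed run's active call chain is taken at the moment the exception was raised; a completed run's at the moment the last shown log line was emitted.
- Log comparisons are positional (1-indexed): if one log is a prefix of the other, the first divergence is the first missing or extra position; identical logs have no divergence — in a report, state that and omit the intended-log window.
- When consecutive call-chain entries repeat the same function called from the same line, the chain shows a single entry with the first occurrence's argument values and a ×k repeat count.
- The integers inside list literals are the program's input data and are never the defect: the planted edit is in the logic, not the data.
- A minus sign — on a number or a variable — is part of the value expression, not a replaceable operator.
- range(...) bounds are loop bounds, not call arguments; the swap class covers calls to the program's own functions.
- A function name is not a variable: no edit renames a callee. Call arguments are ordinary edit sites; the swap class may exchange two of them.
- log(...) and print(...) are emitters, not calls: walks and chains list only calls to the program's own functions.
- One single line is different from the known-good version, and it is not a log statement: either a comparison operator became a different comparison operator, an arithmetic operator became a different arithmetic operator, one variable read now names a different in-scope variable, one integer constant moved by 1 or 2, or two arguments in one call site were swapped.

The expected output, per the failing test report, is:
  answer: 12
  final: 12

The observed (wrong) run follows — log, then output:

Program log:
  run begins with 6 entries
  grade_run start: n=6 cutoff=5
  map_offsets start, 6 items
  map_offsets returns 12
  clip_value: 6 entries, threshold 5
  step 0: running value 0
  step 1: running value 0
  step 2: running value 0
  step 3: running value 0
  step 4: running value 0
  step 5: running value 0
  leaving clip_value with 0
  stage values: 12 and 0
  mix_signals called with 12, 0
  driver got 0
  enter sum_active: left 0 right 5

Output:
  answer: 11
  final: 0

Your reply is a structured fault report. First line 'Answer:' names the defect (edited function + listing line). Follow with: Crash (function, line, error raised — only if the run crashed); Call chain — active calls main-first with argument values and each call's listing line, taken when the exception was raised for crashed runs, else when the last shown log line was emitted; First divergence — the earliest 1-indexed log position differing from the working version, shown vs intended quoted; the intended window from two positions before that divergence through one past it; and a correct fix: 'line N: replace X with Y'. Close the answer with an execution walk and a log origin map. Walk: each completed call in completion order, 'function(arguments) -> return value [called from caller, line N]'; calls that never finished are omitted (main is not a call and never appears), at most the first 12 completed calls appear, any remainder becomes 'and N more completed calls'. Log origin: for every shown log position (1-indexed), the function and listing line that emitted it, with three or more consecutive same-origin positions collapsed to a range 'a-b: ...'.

Answer: the defect is in clip_value at line 15.
Key fact: Position 6 is the first bad log line: 'step 0: running value 0' should read 'step 0: running value 1'.
Call chain: main -> sum_active(0, 5) (called at line 48).
First divergence: position 6 — the shown line 'step 0: running value 0' should read 'step 0: running value 1'.
Intended log window:
  4: map_offsets returns 12
  5: clip_value: 6 entries, threshold 5
  6: step 0: running value 1
  7: step 1: running value 1
Execution walk:
  map_offsets([5, 10, 7, 12, 11, -1]) -> 12  [called from grade_run, line 28]
  clip_value([5, 10, 7, 12, 11, -1], 5) -> 0  [called from grade_run, line 29]
  mix_signals(12, 0) -> 0  [called from grade_run, line 31]
  grade_run([5, 10, 7, 12, 11, -1], 5) -> 0  [called from main, line 46]
  sum_active(0, 5) -> 11  [called from main, line 48]
Log line origins:
  1: logged in main at line 45
  2: logged in grade_run at line 27
  3: logged in map_offsets at line 2
  4: logged in map_offsets at line 7
  5: logged in clip_value at line 11
  6-11: logged in clip_value at line 16
  12: logged in clip_value at line 17
  13: logged in grade_run at line 30
  14: logged in mix_signals at line 21
  15: logged in main at line 47
  16: logged in sum_active at line 34
A correct fix: line 15: replace `%` with `+`.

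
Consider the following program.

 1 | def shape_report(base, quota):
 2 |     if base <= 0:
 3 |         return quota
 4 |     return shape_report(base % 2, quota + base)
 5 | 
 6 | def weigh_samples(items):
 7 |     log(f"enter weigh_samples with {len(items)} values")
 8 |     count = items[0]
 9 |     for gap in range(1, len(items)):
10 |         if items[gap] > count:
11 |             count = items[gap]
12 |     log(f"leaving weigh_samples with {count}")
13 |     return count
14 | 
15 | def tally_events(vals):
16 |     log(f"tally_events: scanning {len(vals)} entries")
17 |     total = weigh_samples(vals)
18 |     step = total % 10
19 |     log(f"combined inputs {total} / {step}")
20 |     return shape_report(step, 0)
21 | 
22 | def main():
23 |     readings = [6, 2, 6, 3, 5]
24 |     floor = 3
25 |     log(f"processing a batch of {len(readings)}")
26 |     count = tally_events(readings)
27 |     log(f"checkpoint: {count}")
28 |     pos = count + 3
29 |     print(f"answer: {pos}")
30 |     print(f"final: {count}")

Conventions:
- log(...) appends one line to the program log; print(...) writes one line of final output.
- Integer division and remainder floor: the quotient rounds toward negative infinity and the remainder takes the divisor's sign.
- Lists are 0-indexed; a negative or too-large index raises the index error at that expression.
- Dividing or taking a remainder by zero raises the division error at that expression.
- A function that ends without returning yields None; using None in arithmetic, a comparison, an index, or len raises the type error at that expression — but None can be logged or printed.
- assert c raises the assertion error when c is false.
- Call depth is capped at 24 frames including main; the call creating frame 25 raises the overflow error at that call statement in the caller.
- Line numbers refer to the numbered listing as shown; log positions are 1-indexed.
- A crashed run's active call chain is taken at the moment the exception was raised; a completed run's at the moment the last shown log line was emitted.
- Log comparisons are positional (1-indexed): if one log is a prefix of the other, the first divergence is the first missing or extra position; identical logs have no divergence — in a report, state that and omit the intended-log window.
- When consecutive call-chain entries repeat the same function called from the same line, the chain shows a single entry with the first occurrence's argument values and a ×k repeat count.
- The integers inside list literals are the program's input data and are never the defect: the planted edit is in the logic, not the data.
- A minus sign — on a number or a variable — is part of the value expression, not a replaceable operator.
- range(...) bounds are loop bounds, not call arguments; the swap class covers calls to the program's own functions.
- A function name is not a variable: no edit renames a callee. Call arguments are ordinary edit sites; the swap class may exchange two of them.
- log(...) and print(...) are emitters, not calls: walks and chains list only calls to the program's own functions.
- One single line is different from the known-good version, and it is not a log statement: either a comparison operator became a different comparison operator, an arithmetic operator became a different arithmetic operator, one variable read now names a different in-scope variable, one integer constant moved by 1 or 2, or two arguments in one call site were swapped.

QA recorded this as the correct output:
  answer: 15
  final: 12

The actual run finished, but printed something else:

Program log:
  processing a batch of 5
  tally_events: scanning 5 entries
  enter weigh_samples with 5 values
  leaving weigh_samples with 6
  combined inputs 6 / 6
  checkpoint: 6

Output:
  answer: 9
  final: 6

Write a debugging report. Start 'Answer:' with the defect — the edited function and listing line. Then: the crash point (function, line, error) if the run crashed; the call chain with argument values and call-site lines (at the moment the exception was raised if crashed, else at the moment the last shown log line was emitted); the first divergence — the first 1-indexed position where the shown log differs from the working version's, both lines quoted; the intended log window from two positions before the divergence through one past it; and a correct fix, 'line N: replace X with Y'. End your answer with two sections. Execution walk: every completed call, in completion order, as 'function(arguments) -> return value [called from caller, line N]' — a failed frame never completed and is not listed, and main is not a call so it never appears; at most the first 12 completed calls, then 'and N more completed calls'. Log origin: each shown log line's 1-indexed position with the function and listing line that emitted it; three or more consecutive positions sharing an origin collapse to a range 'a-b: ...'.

Answer: the defect is in shape_report at line 4.
Key observation: The log first diverges at position 6: the faulty run prints 'checkpoint: 6' where the working version prints 'checkpoint: 12'.
Call chain: main.
First divergence: position 6 — shown 'checkpoint: 6', intended 'checkpoint: 12'.
Intended log window:
  4: leaving weigh_samples with 6
  5: combined inputs 6 / 6
  6: checkpoint: 12
Execution walk:
  weigh_samples([6, 2, 6, 3, 5]) -> 6  [called from tally_events, line 17]
  shape_report(0, 6) -> 6  [called from shape_report, line 4]
  shape_report(6, 0) -> 6  [called from tally_events, line 20]
  tally_events([6, 2, 6, 3, 5]) -> 6  [called from main, line 26]
Origin of each log line:
  1: logged in main at line 25
  2: logged in tally_events at line 16
  3: logged in weigh_samples at line 7
  4: logged in weigh_samples at line 12
  5: logged in tally_events at line 19
  6: logged in main at line 27
A correct fix: line 4: replace `%` with `-`.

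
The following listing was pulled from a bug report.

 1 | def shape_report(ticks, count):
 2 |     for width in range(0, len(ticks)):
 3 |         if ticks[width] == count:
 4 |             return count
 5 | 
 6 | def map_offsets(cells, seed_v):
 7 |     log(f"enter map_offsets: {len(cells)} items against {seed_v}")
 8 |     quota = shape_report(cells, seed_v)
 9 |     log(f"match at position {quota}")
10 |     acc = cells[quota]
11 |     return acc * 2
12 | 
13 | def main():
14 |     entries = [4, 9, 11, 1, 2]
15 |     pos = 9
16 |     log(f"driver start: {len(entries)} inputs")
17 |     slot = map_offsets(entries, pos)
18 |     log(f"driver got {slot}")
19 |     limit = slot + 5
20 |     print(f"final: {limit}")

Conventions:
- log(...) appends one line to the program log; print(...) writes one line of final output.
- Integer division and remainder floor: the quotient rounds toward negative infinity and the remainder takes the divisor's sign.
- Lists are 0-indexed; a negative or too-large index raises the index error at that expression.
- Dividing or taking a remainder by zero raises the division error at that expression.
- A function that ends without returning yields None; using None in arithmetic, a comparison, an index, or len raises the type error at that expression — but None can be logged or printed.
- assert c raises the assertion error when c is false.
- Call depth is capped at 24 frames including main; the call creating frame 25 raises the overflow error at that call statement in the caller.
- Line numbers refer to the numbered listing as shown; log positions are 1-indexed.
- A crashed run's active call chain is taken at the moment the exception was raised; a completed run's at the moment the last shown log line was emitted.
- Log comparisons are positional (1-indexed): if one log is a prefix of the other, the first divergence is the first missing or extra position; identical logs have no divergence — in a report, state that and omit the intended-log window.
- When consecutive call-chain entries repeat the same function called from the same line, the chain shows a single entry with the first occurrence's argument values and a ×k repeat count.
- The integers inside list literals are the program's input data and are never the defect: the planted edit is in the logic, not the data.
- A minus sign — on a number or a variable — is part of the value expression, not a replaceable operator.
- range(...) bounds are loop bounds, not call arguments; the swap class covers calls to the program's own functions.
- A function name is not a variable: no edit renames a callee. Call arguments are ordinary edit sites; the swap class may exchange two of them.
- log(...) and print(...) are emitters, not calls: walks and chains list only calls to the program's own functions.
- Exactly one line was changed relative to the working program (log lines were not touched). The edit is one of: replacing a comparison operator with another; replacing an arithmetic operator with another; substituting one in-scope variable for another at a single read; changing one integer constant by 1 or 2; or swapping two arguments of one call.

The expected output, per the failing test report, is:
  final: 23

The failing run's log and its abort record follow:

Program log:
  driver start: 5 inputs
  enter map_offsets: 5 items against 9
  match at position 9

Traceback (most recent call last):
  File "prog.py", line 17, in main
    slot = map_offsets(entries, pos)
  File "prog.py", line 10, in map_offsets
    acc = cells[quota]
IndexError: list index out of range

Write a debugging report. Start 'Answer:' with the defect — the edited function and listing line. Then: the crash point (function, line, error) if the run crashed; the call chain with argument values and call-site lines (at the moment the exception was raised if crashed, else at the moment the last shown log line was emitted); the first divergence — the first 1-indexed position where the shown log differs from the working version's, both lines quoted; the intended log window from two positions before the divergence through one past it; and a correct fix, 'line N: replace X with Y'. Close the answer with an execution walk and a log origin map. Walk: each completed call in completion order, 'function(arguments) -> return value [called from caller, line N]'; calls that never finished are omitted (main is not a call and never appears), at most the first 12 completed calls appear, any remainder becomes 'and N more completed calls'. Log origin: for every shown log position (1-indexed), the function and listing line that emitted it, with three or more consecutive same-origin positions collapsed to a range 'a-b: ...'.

Answer: the defect is in shape_report at line 4.
Core observation: The log first diverges at position 3: the faulty run prints 'match at position 9' where the working version prints 'match at position 1'.
Crash: map_offsets, line 10, IndexError.
Call chain: main -> map_offsets([4, 9, 11, 1, 2], 9) (called at line 17).
First divergence: position 3 — shown 'match at position 9', intended 'match at position 1'.
Intended log window:
  1: driver start: 5 inputs
  2: enter map_offsets: 5 items against 9
  3: match at position 1
  4: driver got 18
Execution walk:
  shape_report([4, 9, 11, 1, 2], 9) -> 9  [called from map_offsets, line 8]
Log line origins:
  1: logged in main at line 16
  2: logged in map_offsets at line 7
  3: logged in map_offsets at line 9
A correct fix: line 4: replace `count` with `width`.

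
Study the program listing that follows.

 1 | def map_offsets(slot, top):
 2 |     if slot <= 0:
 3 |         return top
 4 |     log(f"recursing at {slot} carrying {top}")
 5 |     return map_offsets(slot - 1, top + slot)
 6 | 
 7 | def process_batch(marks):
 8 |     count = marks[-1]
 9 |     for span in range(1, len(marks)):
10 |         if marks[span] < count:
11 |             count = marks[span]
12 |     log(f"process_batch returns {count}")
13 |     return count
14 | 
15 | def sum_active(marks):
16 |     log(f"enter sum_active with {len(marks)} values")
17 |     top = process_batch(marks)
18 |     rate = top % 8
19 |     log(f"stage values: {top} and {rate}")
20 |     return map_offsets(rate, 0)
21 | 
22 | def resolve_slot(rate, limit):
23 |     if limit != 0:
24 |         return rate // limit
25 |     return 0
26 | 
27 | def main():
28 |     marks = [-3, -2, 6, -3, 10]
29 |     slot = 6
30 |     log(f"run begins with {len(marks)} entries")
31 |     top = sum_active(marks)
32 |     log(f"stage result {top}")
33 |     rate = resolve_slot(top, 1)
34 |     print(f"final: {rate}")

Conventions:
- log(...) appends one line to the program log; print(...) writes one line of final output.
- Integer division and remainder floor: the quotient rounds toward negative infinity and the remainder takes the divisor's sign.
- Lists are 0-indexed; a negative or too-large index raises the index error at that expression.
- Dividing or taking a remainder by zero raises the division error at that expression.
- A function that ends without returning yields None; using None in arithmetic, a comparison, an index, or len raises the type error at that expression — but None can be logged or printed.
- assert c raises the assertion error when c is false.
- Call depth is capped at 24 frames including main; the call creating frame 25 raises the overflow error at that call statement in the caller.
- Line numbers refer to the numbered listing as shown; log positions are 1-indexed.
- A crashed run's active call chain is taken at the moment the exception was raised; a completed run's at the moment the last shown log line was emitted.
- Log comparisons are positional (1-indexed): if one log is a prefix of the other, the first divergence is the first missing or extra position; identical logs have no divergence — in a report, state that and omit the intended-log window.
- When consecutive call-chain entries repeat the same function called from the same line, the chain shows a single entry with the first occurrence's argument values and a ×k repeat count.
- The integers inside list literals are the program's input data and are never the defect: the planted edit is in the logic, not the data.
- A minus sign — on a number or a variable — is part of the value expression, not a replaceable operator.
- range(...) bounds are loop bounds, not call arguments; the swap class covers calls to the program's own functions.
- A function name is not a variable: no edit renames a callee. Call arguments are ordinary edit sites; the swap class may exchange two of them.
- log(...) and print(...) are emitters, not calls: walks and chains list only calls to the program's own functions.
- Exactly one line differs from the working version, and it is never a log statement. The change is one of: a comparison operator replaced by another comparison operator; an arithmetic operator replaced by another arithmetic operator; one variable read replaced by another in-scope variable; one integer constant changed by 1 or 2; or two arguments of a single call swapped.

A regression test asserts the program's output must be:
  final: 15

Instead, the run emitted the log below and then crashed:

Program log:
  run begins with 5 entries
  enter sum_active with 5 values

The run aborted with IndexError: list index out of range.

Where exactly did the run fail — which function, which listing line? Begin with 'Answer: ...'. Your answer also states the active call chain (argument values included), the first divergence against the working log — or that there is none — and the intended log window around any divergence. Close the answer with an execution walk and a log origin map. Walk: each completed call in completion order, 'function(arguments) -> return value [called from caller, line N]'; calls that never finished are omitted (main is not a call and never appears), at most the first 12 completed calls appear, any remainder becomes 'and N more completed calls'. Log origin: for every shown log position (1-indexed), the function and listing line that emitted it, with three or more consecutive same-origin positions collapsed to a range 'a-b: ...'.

Answer: the error was raised in process_batch, line 8.
The tell: The shown log is a 2-line prefix of the intended one, whose next entry is 'process_batch returns -3'.
Call chain: main -> sum_active([-3, -2, 6, -3, 10]) (called at line 31) -> process_batch([-3, -2, 6, -3, 10]) (called at line 17).
First divergence: position 3 — after 2 matching lines the faulty run goes silent; intended next line 'process_batch returns -3'.
Intended log window:
  1: run begins with 5 entries
  2: enter sum_active with 5 values
  3: process_batch returns -3
  4: stage values: -3 and 5
Execution walk:
  (no call completed)
Log line origins:
  1: from main, line 30
  2: from sum_active, line 16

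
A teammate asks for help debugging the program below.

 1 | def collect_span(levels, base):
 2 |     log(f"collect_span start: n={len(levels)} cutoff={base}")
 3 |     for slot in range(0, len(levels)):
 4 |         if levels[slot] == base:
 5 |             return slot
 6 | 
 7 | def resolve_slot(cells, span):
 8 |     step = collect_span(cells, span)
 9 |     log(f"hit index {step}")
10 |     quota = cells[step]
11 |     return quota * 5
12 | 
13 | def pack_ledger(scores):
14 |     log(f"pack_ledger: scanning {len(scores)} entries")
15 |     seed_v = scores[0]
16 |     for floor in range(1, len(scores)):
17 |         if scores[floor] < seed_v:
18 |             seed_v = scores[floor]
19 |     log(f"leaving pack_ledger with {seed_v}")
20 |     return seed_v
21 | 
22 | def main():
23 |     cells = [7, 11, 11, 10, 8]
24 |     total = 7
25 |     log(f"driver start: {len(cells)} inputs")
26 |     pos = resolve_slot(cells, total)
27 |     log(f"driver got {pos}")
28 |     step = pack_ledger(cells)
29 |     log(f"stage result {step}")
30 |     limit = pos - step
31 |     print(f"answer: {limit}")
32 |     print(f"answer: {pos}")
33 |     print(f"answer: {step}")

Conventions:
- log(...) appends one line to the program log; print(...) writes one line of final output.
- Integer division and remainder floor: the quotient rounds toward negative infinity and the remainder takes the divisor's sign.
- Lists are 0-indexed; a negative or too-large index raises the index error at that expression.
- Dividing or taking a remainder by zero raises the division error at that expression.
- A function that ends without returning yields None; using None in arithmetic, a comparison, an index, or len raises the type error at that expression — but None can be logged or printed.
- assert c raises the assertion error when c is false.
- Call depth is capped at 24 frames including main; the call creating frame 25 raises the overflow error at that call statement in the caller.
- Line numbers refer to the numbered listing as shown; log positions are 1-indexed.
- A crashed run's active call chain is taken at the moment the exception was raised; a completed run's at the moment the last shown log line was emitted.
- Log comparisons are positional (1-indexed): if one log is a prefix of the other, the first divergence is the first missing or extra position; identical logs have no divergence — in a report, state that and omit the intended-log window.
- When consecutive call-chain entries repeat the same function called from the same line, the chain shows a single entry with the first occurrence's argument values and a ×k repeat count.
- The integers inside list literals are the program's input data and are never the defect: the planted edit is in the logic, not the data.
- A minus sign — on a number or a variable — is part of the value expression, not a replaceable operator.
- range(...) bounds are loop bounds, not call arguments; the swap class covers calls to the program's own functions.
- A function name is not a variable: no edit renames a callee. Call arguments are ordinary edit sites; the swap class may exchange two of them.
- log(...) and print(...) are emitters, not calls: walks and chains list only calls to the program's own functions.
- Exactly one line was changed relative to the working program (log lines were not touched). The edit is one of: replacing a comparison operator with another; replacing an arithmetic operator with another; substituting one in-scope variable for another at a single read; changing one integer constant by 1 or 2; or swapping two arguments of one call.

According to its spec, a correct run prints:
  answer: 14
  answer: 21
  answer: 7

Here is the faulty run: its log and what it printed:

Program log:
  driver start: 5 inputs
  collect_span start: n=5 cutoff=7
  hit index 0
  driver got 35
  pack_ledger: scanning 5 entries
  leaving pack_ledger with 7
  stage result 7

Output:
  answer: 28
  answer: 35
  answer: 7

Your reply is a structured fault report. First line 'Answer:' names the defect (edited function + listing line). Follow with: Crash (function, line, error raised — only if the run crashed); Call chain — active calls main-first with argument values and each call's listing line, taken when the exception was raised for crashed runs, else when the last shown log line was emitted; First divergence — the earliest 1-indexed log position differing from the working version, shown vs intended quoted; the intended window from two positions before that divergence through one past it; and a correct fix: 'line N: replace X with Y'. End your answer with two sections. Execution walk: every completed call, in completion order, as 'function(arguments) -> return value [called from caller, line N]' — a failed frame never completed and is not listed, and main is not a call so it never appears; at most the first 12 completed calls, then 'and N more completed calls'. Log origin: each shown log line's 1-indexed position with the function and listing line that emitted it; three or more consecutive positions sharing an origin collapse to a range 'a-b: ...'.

Answer: the defect is in resolve_slot at line 11.
Key fact: At log position 4 the runs split — shown 'driver got 35', but the working version logs 'driver got 21'.
Call chain: main.
First divergence: at position 4 the run shows 'driver got 35' where the working version logs 'driver got 21'.
Intended log window:
  2: collect_span start: n=5 cutoff=7
  3: hit index 0
  4: driver got 21
  5: pack_ledger: scanning 5 entries
Execution walk:
  collect_span([7, 11, 11, 10, 8], 7) -> 0  [called from resolve_slot, line 8]
  resolve_slot([7, 11, 11, 10, 8], 7) -> 35  [called from main, line 26]
  pack_ledger([7, 11, 11, 10, 8]) -> 7  [called from main, line 28]
Log origin:
  1: from main, line 25
  2: from collect_span, line 2
  3: from resolve_slot, line 9
  4: from main, line 27
  5: from pack_ledger, line 14
  6: from pack_ledger, line 19
  7: from main, line 29
A correct fix: line 11: replace `5` with `3`.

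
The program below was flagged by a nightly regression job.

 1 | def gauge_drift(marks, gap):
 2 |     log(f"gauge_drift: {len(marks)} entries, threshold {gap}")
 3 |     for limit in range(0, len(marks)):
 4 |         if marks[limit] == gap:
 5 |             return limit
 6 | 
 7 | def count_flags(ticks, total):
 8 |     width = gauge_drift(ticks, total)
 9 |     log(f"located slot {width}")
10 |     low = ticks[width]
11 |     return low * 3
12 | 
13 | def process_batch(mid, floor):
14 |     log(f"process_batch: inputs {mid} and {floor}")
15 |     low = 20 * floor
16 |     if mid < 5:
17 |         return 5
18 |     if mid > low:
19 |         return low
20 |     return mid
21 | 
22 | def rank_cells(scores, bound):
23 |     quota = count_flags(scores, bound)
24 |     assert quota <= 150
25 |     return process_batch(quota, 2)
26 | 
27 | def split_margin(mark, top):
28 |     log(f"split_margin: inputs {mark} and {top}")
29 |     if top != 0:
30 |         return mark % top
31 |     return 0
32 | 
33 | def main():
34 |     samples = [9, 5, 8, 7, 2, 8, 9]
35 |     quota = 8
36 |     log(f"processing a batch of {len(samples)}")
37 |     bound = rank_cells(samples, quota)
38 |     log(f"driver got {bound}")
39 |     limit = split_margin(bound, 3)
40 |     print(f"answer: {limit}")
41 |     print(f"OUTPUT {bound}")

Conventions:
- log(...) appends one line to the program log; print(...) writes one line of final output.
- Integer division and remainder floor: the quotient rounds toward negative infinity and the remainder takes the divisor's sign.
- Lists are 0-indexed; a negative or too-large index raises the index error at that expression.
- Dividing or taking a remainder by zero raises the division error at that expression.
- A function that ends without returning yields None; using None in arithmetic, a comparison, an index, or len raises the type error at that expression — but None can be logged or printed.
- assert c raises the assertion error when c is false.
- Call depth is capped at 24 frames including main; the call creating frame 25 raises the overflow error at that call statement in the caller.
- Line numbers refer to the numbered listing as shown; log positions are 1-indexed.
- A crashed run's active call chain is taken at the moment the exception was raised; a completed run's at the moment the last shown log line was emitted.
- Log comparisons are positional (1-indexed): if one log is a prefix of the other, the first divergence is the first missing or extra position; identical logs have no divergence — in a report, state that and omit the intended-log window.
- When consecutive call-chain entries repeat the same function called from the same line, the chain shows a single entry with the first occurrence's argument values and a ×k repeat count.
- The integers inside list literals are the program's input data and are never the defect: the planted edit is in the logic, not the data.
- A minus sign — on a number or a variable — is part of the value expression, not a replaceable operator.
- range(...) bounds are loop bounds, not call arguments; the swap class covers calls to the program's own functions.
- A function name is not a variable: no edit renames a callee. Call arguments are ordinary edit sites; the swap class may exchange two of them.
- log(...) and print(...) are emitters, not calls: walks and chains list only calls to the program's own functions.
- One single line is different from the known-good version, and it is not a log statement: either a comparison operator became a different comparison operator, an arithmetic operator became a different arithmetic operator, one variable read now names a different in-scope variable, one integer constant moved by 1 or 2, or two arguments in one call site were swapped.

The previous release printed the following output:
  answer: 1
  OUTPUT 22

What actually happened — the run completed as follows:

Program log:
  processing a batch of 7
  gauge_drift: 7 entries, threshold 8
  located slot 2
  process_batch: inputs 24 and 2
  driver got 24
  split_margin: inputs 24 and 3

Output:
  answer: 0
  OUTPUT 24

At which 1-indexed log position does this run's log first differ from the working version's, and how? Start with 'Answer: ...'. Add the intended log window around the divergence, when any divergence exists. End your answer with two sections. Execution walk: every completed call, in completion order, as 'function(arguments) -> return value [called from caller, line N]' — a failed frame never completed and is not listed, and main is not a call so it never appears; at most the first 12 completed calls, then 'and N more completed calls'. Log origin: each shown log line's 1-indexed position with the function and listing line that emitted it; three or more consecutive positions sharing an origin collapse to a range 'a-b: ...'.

Answer: at position 5 the run shows 'driver got 24' where the working version logs 'driver got 22'.
Intended log window:
  3: located slot 2
  4: process_batch: inputs 24 and 2
  5: driver got 22
  6: split_margin: inputs 22 and 3
Execution walk:
  gauge_drift([9, 5, 8, 7, 2, 8, 9], 8) -> 2  [called from count_flags, line 8]
  count_flags([9, 5, 8, 7, 2, 8, 9], 8) -> 24  [called from rank_cells, line 23]
  process_batch(24, 2) -> 24  [called from rank_cells, line 25]
  rank_cells([9, 5, 8, 7, 2, 8, 9], 8) -> 24  [called from main, line 37]
  split_margin(24, 3) -> 0  [called from main, line 39]
Log origin:
  1 — main, line 36
  2 — gauge_drift, line 2
  3 — count_flags, line 9
  4 — process_batch, line 14
  5 — main, line 38
  6 — split_margin, line 28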